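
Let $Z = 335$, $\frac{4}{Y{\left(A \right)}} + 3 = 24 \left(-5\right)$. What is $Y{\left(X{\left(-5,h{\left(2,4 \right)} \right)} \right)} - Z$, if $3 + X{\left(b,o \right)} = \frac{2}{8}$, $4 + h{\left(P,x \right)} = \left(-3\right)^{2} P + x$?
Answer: $- \frac{41209}{123} \approx -335.03$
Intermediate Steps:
$h{\left(P,x \right)} = -4 + x + 9 P$ ($h{\left(P,x \right)} = -4 + \left(\left(-3\right)^{2} P + x\right) = -4 + \left(9 P + x\right) = -4 + \left(x + 9 P\right) = -4 + x + 9 P$)
$X{\left(b,o \right)} = - \frac{11}{4}$ ($X{\left(b,o \right)} = -3 + \frac{2}{8} = -3 + 2 \cdot \frac{1}{8} = -3 + \frac{1}{4} = - \frac{11}{4}$)
$Y{\left(A \right)} = - \frac{4}{123}$ ($Y{\left(A \right)} = \frac{4}{-3 + 24 \left(-5\right)} = \frac{4}{-3 - 120} = \frac{4}{-123} = 4 \left(- \frac{1}{123}\right) = - \frac{4}{123}$)
$Y{\left(X{\left(-5,h{\left(2,4 \right)} \right)} \right)} - Z = - \frac{4}{123} - 335 = - \frac{41209}{123}$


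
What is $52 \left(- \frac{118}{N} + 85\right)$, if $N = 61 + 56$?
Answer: $\frac{39308}{9} \approx 4367.6$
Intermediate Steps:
$N = 117$
$52 \left(- \frac{118}{N} + 85\right) = 52 \left(- \frac{118}{117} + 85\right) = 52 \cdot \frac{9827}{117} = \frac{39308}{9}$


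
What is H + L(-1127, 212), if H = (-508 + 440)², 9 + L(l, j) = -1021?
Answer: 3594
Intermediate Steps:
L(l, j) = -1030 (L(l, j) = -9 - 1021 = -1030)
H = 4624 (H = (-68)² = 4624)
H + L(-1127, 212) = 4624 - 1030 = 3594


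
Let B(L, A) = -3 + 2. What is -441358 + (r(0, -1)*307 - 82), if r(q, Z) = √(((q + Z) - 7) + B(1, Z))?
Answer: -441440 + 921*I ≈ -4.4144e+5 + 921.0*I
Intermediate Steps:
B(L, A) = -1
r(q, Z) = √(-8 + Z + q) (r(q, Z) = √(((q + Z) - 7) - 1) = √(((Z + q) - 7) - 1) = √((-7 + Z + q) - 1) = √(-8 + Z + q))
-441358 + (r(0, -1)*307 - 82) = -441358 + (√(-8 - 1 + 0)*307 - 82) = -441358 + (√(-9)*307 - 82) = -441358 + ((3*I)*307 - 82) = -441358 + (921*I - 82) = -441358 + (-82 + 921*I) = -441440 + 921*I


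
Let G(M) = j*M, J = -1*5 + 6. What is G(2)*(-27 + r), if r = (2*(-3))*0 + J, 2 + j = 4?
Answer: -104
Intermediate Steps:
j = 2 (j = -2 + 4 = 2)
J = 1 (J = -5 + 6 = 1)
G(M) = 2*M
r = 1 (r = (2*(-3))*0 + 1 = -6*0 + 1 = 0 + 1 = 1)
G(2)*(-27 + r) = (2*2)*(-27 + 1) = 4*(-26) = -104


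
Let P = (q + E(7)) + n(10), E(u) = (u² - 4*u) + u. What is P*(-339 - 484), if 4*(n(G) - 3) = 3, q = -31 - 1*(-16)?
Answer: -55141/4 ≈ -13785.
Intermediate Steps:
q = -15 (q = -31 + 16 = -15)
E(u) = u² - 3*u
n(G) = 15/4 (n(G) = 3 + (¼)*3 = 3 + ¾ = 15/4)
P = 67/4 (P = (-15 + 7*(-3 + 7)) + 15/4 = (-15 + 7*4) + 15/4 = (-15 + 28) + 15/4 = 13 + 15/4 = 67/4 ≈ 16.750)
P*(-339 - 484) = 67*(-339 - 484)/4 = (67/4)*(-823) = -55141/4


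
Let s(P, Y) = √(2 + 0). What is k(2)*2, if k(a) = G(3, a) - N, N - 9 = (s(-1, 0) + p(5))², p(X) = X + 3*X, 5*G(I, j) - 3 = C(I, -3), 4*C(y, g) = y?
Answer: -1641/2 - 80*√2 ≈ -933.64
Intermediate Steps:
C(y, g) = y/4
G(I, j) = ⅗ + I/20 (G(I, j) = ⅗ + (I/4)/5 = ⅗ + I/20)
s(P, Y) = √2
p(X) = 4*X
N = 9 + (20 + √2)² (N = 9 + (√2 + 4*5)² = 9 + (√2 + 20)² = 9 + (20 + √2)² ≈ 467.57)
k(a) = -1641/4 - 40*√2 (k(a) = (⅗ + (1/20)*3) - (411 + 40*√2) = (⅗ + 3/20) + (-411 - 40*√2) = ¾ + (-411 - 40*√2) = -1641/4 - 40*√2)
k(2)*2 = (-1641/4 - 40*√2)*2 = -1641/2 - 80*√2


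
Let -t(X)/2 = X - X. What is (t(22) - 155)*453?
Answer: -70215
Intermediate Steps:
t(X) = 0 (t(X) = -2*(X - X) = -2*0 = 0)
(t(22) - 155)*453 = (0 - 155)*453 = -155*453 = -70215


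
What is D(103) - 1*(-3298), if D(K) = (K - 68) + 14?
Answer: 3347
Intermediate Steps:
D(K) = -54 + K (D(K) = (-68 + K) + 14 = -54 + K)
D(103) - 1*(-3298) = (-54 + 103) - 1*(-3298) = 49 + 3298 = 3347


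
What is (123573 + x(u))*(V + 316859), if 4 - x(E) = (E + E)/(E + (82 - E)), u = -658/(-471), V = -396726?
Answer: -190594192613063/19311 ≈ -9.8697e+9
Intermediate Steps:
u = 658/471 (u = -658*(-1/471) = 658/471 ≈ 1.3970)
x(E) = 4 - E/41 (x(E) = 4 - (E + E)/(E + (82 - E)) = 4 - 2*E/82 = 4 - E/41)
(123573 + x(u))*(V + 316859) = (123573 + (4 - 1/41*658/471))*(-396726 + 316859) = (123573 + (4 - 658/19311))*(-79867) = (123573 + 76586/19311)*(-79867) = (2386394789/19311)*(-79867) = -190594192613063/19311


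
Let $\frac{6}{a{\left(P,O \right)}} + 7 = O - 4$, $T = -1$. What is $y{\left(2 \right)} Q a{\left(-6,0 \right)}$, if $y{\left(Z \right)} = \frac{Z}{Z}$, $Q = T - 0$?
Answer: $\frac{6}{11} \approx 0.54545$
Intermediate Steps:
$a{\left(P,O \right)} = \frac{6}{-11 + O}$ ($a{\left(P,O \right)} = \frac{6}{-7 + \left(O - 4\right)} = \frac{6}{-7 + \left(-4 + O\right)} = \frac{6}{-11 + O}$)
$Q = -1$ ($Q = -1 - 0 = -1 + 0 = -1$)
$y{\left(Z \right)} = 1$
$y{\left(2 \right)} Q a{\left(-6,0 \right)} = 1 \left(-1\right) \frac{6}{-11 + 0} = - \frac{6}{-11} = - \frac{6 \left(-1\right)}{11} = \left(-1\right) \left(- \frac{6}{11}\right) = \frac{6}{11}$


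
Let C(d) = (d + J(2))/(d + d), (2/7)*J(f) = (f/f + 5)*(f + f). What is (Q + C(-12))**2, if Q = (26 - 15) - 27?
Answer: 361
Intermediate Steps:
J(f) = 42*f (J(f) = 7*((f/f + 5)*(f + f))/2 = 7*((1 + 5)*(2*f))/2 = 7*(6*(2*f))/2 = 7*(12*f)/2 = 42*f)
C(d) = (84 + d)/(2*d) (C(d) = (d + 42*2)/(d + d) = (d + 84)/((2*d)) = (84 + d)*(1/(2*d)) = (84 + d)/(2*d))
Q = -16 (Q = 11 - 27 = -16)
(Q + C(-12))**2 = (-16 + (1/2)*(84 - 12)/(-12))**2 = (-16 + (1/2)*(-1/12)*72)**2 = (-16 - 3)**2 = (-19)**2 = 361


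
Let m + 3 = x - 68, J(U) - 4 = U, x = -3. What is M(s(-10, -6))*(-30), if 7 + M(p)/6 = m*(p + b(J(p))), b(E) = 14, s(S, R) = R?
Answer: 107820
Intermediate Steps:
J(U) = 4 + U
m = -74 (m = -3 + (-3 - 68) = -3 - 71 = -74)
M(p) = -6258 - 444*p (M(p) = -42 + 6*(-74*(p + 14)) = -42 + 6*(-74*(14 + p)) = -42 + 6*(-1036 - 74*p) = -42 + (-6216 - 444*p) = -6258 - 444*p)
M(s(-10, -6))*(-30) = (-6258 - 444*(-6))*(-30) = (-6258 + 2664)*(-30) = -3594*(-30) = 107820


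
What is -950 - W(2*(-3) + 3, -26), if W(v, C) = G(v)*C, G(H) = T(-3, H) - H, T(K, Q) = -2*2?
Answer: -976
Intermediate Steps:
T(K, Q) = -4
G(H) = -4 - H
W(v, C) = C*(-4 - v) (W(v, C) = (-4 - v)*C = C*(-4 - v))
-950 - W(2*(-3) + 3, -26) = -950 - (-1)*(-26)*(4 + (2*(-3) + 3)) = -950 - (-1)*(-26)*(4 + (-6 + 3)) = -950 - (-1)*(-26)*(4 - 3) = -950 - (-1)*(-26) = -950 - 1*26 = -950 - 26 = -976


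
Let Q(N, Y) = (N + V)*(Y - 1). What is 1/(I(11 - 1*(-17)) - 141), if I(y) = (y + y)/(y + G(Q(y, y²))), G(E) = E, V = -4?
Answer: -4705/663391 ≈ -0.0070923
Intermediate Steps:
Q(N, Y) = (-1 + Y)*(-4 + N) (Q(N, Y) = (N - 4)*(Y - 1) = (-4 + N)*(-1 + Y) = (-1 + Y)*(-4 + N))
I(y) = 2*y/(4 + y³ - 4*y²) (I(y) = (y + y)/(y + (4 - y - 4*y² + y*y²)) = (2*y)/(y + (4 - y - 4*y² + y³)) = (2*y)/(y + (4 + y³ - y - 4*y²)) = (2*y)/(4 + y³ - 4*y²) = 2*y/(4 + y³ - 4*y²))
1/(I(11 - 1*(-17)) - 141) = 1/(2*(11 - 1*(-17))/(4 + (11 - 1*(-17))³ - 4*(11 - 1*(-17))²) - 141) = 1/(2*(11 + 17)/(4 + (11 + 17)³ - 4*(11 + 17)²) - 141) = 1/(2*28/(4 + 28³ - 4*28²) - 141) = 1/(2*28/(4 + 21952 - 4*784) - 141) = 1/(2*28/(4 + 21952 - 3136) - 141) = 1/(2*28/18820 - 141) = 1/(2*28*(1/18820) - 141) = 1/(14/4705 - 141) = 1/(-663391/4705) = -4705/663391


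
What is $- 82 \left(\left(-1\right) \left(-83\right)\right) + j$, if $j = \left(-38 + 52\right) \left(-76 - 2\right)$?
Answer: $-7898$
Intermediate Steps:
$j = -1092$ ($j = 14 \left(-78\right) = -1092$)
$- 82 \left(\left(-1\right) \left(-83\right)\right) + j = - 82 \left(\left(-1\right) \left(-83\right)\right) - 1092 = \left(-82\right) 83 - 1092 = -6806 - 1092 = -7898$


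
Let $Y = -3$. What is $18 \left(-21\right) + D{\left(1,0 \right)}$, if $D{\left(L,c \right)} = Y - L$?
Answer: $-382$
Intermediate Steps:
$D{\left(L,c \right)} = -3 - L$
$18 \left(-21\right) + D{\left(1,0 \right)} = 18 \left(-21\right) - 4 = -378 - 4 = -382$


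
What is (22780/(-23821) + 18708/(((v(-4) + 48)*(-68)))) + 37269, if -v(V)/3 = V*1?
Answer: 301801966521/8099140 ≈ 37263.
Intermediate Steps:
v(V) = -3*V
(22780/(-23821) + 18708/(((v(-4) + 48)*(-68)))) + 37269 = (22780/(-23821) + 18708/(((-3*(-4) + 48)*(-68)))) + 37269 = (22780*(-1/23821) + 18708/(((12 + 48)*(-68)))) + 37269 = (-22780/23821 + 18708/((60*(-68)))) + 37269 = (-22780/23821 + 18708/(-4080)) + 37269 = (-22780/23821 + 18708*(-1/4080)) + 37269 = (-22780/23821 - 1559/340) + 37269 = -44882139/8099140 + 37269 = 301801966521/8099140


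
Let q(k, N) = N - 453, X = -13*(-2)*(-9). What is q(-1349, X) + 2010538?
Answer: 2009851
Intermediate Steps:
X = -234 (X = 26*(-9) = -234)
q(k, N) = -453 + N
q(-1349, X) + 2010538 = (-453 - 234) + 2010538 = -687 + 2010538 = 2009851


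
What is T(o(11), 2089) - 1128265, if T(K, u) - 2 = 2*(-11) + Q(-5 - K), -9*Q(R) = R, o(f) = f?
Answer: -10154549/9 ≈ -1.1283e+6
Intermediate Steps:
Q(R) = -R/9
T(K, u) = -175/9 + K/9 (T(K, u) = 2 + (2*(-11) - (-5 - K)/9) = 2 + (-22 + (5/9 + K/9)) = 2 + (-193/9 + K/9) = -175/9 + K/9)
T(o(11), 2089) - 1128265 = (-175/9 + (1/9)*11) - 1128265 = (-175/9 + 11/9) - 1128265 = -164/9 - 1128265 = -10154549/9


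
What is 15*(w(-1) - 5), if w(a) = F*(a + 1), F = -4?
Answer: -75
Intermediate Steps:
w(a) = -4 - 4*a (w(a) = -4*(a + 1) = -4*(1 + a) = -4 - 4*a)
15*(w(-1) - 5) = 15*((-4 - 4*(-1)) - 5) = 15*((-4 + 4) - 5) = 15*(0 - 5) = 15*(-5) = -75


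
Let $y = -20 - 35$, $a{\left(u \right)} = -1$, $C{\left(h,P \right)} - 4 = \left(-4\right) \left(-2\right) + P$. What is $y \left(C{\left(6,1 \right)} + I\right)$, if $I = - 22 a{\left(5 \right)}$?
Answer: $-1925$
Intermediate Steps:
$C{\left(h,P \right)} = 12 + P$ ($C{\left(h,P \right)} = 4 + \left(\left(-4\right) \left(-2\right) + P\right) = 4 + \left(8 + P\right) = 12 + P$)
$I = 22$ ($I = \left(-22\right) \left(-1\right) = 22$)
$y = -55$
$y \left(C{\left(6,1 \right)} + I\right) = - 55 \left(\left(12 + 1\right) + 22\right) = - 55 \left(13 + 22\right) = \left(-55\right) 35 = -1925$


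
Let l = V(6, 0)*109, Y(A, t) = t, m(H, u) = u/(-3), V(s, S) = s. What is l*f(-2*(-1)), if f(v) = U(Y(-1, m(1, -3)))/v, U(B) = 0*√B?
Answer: 0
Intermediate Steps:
m(H, u) = -u/3 (m(H, u) = u*(-⅓) = -u/3)
U(B) = 0
f(v) = 0 (f(v) = 0/v = 0)
l = 654 (l = 6*109 = 654)
l*f(-2*(-1)) = 654*0 = 0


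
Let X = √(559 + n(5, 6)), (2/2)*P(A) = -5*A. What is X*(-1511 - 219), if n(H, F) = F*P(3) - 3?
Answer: -1730*√466 ≈ -37346.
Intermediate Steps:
P(A) = -5*A
n(H, F) = -3 - 15*F (n(H, F) = F*(-5*3) - 3 = F*(-15) - 3 = -15*F - 3 = -3 - 15*F)
X = √466 (X = √(559 + (-3 - 15*6)) = √(559 + (-3 - 90)) = √(559 - 93) = √466 ≈ 21.587)
X*(-1511 - 219) = √466*(-1511 - 219) = √466*(-1730) = -1730*√466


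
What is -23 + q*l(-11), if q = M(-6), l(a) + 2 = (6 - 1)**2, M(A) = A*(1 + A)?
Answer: 667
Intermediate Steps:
l(a) = 23 (l(a) = -2 + (6 - 1)**2 = -2 + 5**2 = -2 + 25 = 23)
q = 30 (q = -6*(1 - 6) = -6*(-5) = 30)
-23 + q*l(-11) = -23 + 30*23 = -23 + 690 = 667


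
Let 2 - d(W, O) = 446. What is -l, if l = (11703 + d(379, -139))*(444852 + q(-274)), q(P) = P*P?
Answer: -5853869352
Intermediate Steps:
d(W, O) = -444 (d(W, O) = 2 - 1*446 = 2 - 446 = -444)
q(P) = P²
l = 5853869352 (l = (11703 - 444)*(444852 + (-274)²) = 11259*(444852 + 75076) = 11259*519928 = 5853869352)
-l = -1*5853869352 = -5853869352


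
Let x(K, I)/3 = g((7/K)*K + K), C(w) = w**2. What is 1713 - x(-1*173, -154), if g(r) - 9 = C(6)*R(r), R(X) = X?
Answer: 19614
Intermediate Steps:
g(r) = 9 + 36*r (g(r) = 9 + 6**2*r = 9 + 36*r)
x(K, I) = 783 + 108*K (x(K, I) = 3*(9 + 36*((7/K)*K + K)) = 3*(9 + 36*(7 + K)) = 3*(9 + (252 + 36*K)) = 3*(261 + 36*K) = 783 + 108*K)
1713 - x(-1*173, -154) = 1713 - (783 + 108*(-1*173)) = 1713 - (783 + 108*(-173)) = 1713 - (783 - 18684) = 1713 - 1*(-17901) = 1713 + 17901 = 19614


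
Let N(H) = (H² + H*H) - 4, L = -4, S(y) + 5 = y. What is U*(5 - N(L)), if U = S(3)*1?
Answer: 46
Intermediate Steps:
S(y) = -5 + y
U = -2 (U = (-5 + 3)*1 = -2*1 = -2)
N(H) = -4 + 2*H² (N(H) = (H² + H²) - 4 = 2*H² - 4 = -4 + 2*H²)
U*(5 - N(L)) = -2*(5 - (-4 + 2*(-4)²)) = -2*(5 - (-4 + 2*16)) = -2*(5 - (-4 + 32)) = -2*(5 - 1*28) = -2*(5 - 28) = -2*(-23) = 46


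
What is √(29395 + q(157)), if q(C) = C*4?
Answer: √30023 ≈ 173.27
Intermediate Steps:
q(C) = 4*C
√(29395 + q(157)) = √(29395 + 4*157) = √(29395 + 628) = √30023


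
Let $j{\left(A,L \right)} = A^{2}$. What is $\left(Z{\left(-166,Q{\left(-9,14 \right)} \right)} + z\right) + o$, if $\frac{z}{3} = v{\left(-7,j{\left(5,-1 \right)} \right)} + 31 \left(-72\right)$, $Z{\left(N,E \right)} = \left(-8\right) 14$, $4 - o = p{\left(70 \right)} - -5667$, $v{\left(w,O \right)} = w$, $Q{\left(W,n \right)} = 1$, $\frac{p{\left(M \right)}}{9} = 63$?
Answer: $-13059$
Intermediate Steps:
$p{\left(M \right)} = 567$ ($p{\left(M \right)} = 9 \cdot 63 = 567$)
$o = -6230$ ($o = 4 - \left(567 - -5667\right) = 4 - \left(567 + 5667\right) = 4 - 6234 = -6230$)
$Z{\left(N,E \right)} = -112$
$z = -6717$ ($z = 3 \left(-7 + 31 \left(-72\right)\right) = 3 \left(-7 - 2232\right) = 3 \left(-2239\right) = -6717$)
$\left(Z{\left(-166,Q{\left(-9,14 \right)} \right)} + z\right) + o = \left(-112 - 6717\right) - 6230 = -6829 - 6230 = -13059$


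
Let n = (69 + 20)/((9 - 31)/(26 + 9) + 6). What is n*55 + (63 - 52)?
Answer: 173393/188 ≈ 922.30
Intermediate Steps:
n = 3115/188 (n = 89/(-22/35 + 6) = 89/(188/35) = 89*(35/188) = 3115/188 ≈ 16.569)
n*55 + (63 - 52) = (3115/188)*55 + (63 - 52) = 171325/188 + 11 = 173393/188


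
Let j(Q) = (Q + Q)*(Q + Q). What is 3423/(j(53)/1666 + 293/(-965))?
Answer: 917187145/1725767 ≈ 531.47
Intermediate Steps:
j(Q) = 4*Q**2 (j(Q) = (2*Q)*(2*Q) = 4*Q**2)
3423/(j(53)/1666 + 293/(-965)) = 3423/((4*53**2)/1666 + 293/(-965)) = 3423/((4*2809)*(1/1666) + 293*(-1/965)) = 3423/(11236*(1/1666) - 293/965) = 3423/(5618/833 - 293/965) = 3423/(5177301/803845) = 3423*(803845/5177301) = 917187145/1725767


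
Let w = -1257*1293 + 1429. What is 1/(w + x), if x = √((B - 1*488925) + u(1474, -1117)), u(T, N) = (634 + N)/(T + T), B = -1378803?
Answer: -4787174656/7773764389050659 - 2*I*√4057968156099/7773764389050659 ≈ -6.1581e-7 - 5.1827e-10*I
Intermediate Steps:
u(T, N) = (634 + N)/(2*T) (u(T, N) = (634 + N)/((2*T)) = (634 + N)*(1/(2*T)) = (634 + N)/(2*T))
w = -1623872 (w = -1625301 + 1429 = -1623872)
x = I*√4057968156099/1474 (x = √((-1378803 - 1*488925) + (½)*(634 - 1117)/1474) = √((-1378803 - 488925) + (½)*(1/1474)*(-483)) = √(-1867728 - 483/2948) = √(-5506062627/2948) = I*√4057968156099/1474 ≈ 1366.6*I)
1/(w + x) = 1/(-1623872 + I*√4057968156099/1474)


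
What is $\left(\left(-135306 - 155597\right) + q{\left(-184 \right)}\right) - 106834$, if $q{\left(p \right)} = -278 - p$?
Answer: $-397831$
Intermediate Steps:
$\left(\left(-135306 - 155597\right) + q{\left(-184 \right)}\right) - 106834 = \left(\left(-135306 - 155597\right) - 94\right) - 106834 = \left(-290903 + \left(-278 + 184\right)\right) - 106834 = \left(-290903 - 94\right) - 106834 = -290997 - 106834 = -397831$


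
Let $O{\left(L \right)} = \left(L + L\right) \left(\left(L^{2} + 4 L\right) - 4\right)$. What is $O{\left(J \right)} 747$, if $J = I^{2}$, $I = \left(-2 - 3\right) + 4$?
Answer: $1494$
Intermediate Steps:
$I = -1$ ($I = -5 + 4 = -1$)
$J = 1$ ($J = \left(-1\right)^{2} = 1$)
$O{\left(L \right)} = 2 L \left(-4 + L^{2} + 4 L\right)$
$O{\left(J \right)} 747 = 2 \cdot 1 \left(-4 + 1^{2} + 4 \cdot 1\right) 747 = 2 \cdot 1 \left(-4 + 1 + 4\right) 747 = 2 \cdot 1 \cdot 1 \cdot 747 = 2 \cdot 747 = 1494$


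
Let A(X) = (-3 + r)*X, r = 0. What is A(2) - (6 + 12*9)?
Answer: -120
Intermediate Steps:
A(X) = -3*X (A(X) = (-3 + 0)*X = -3*X)
A(2) - (6 + 12*9) = -3*2 - (6 + 12*9) = -6 - (6 + 108) = -6 - 1*114 = -6 - 114 = -120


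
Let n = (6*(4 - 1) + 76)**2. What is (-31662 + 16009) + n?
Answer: -6817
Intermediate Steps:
n = 8836 (n = (6*3 + 76)**2 = (18 + 76)**2 = 94**2 = 8836)
(-31662 + 16009) + n = (-31662 + 16009) + 8836 = -15653 + 8836 = -6817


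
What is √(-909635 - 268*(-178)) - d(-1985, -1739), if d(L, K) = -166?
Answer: 166 + I*√861931 ≈ 166.0 + 928.4*I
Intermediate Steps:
√(-909635 - 268*(-178)) - d(-1985, -1739) = √(-909635 - 268*(-178)) - 1*(-166) = √(-909635 + 47704) + 166 = √(-861931) + 166 = I*√861931 + 166 = 166 + I*√861931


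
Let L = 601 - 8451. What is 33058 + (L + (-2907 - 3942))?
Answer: 18359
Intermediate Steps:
L = -7850
33058 + (L + (-2907 - 3942)) = 33058 + (-7850 + (-2907 - 3942)) = 33058 + (-7850 - 6849) = 33058 - 14699 = 18359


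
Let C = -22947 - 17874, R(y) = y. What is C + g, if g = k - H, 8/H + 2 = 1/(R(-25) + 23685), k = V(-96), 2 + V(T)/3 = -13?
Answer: -1933548974/47319 ≈ -40862.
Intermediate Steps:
V(T) = -45 (V(T) = -6 + 3*(-13) = -6 - 39 = -45)
k = -45
H = -189280/47319 (H = 8/(-2 + 1/(-25 + 23685)) = 8/(-2 + 1/23660) = 8/(-47319/23660) = 8*(-23660/47319) = -189280/47319 ≈ -4.0001)
C = -40821
g = -1940075/47319 (g = -45 - 1*(-189280/47319) = -45 + 189280/47319 = -1940075/47319 ≈ -41.000)
C + g = -40821 - 1940075/47319 = -1933548974/47319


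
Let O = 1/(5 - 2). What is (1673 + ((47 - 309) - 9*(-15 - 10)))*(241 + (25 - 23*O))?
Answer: 1267900/3 ≈ 4.2263e+5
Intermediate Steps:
O = ⅓ (O = 1/3 = ⅓ ≈ 0.33333)
(1673 + ((47 - 309) - 9*(-15 - 10)))*(241 + (25 - 23*O)) = (1673 + ((47 - 309) - 9*(-15 - 10)))*(241 + (25 - 23*⅓)) = (1673 + (-262 - 9*(-25)))*(241 + (25 - 23/3)) = (1673 + (-262 + 225))*(241 + 52/3) = (1673 - 37)*(775/3) = 1636*(775/3) = 1267900/3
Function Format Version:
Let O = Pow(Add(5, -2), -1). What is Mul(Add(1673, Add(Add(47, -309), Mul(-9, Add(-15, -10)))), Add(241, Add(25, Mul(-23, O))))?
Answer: Rational(1267900, 3) ≈ 4.2263e+5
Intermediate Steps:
O = Rational(1, 3) (O = Pow(3, -1) = Rational(1, 3) ≈ 0.33333)
Mul(Add(1673, Add(Add(47, -309), Mul(-9, Add(-15, -10)))), Add(241, Add(25, Mul(-23, O)))) = Mul(Add(1673, Add(Add(47, -309), Mul(-9, Add(-15, -10)))), Add(241, Add(25, Mul(-23, Rational(1, 3))))) = Mul(Add(1673, Add(-262, Mul(-9, -25))), Add(241, Add(25, Rational(-23, 3)))) = Mul(Add(1673, Add(-262, 225)), Add(241, Rational(52, 3))) = Mul(Add(1673, -37), Rational(775, 3)) = Mul(1636, Rational(775, 3)) = Rational(1267900, 3)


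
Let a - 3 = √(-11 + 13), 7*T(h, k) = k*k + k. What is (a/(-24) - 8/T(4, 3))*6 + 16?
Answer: -51/4 - √2/4 ≈ -13.104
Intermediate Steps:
T(h, k) = k/7 + k²/7 (T(h, k) = (k*k + k)/7 = (k² + k)/7 = (k + k²)/7 = k/7 + k²/7)
a = 3 + √2 (a = 3 + √(-11 + 13) = 3 + √2 ≈ 4.4142)
(a/(-24) - 8/T(4, 3))*6 + 16 = ((3 + √2)/(-24) - 8*7/(3*(1 + 3)))*6 + 16 = ((3 + √2)*(-1/24) - 8/((⅐)*3*4))*6 + 16 = ((-⅛ - √2/24) - 8/12/7)*6 + 16 = ((-⅛ - √2/24) - 8*7/12)*6 + 16 = ((-⅛ - √2/24) - 14/3)*6 + 16 = (-115/24 - √2/24)*6 + 16 = (-115/4 - √2/4) + 16 = -51/4 - √2/4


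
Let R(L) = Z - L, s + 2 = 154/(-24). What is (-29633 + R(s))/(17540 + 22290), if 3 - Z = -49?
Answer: -354871/477960 ≈ -0.74247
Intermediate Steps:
Z = 52 (Z = 3 - 1*(-49) = 3 + 49 = 52)
s = -101/12 (s = -2 + 154/(-24) = -2 + 154*(-1/24) = -2 - 77/12 = -101/12 ≈ -8.4167)
R(L) = 52 - L
(-29633 + R(s))/(17540 + 22290) = (-29633 + (52 - 1*(-101/12)))/(17540 + 22290) = (-29633 + (52 + 101/12))/39830 = (-29633 + 725/12)*(1/39830) = -354871/12*1/39830 = -354871/477960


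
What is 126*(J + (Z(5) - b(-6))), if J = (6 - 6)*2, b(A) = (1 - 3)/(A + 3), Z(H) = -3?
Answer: -462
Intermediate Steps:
b(A) = -2/(3 + A)
J = 0 (J = 0*2 = 0)
126*(J + (Z(5) - b(-6))) = 126*(0 + (-3 - (-2)/(3 - 6))) = 126*(0 + (-3 - (-2)/(-3))) = 126*(0 + (-3 - (-2)*(-1)/3)) = 126*(0 + (-3 - 1*⅔)) = 126*(0 + (-3 - ⅔)) = 126*(0 - 11/3) = 126*(-11/3) = -462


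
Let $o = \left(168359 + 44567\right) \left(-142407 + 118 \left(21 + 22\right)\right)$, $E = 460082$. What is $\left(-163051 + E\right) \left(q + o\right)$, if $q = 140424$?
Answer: $-8685669392801954$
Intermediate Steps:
$o = -29241766358$ ($o = 212926 \left(-142407 + 118 \cdot 43\right) = 212926 \left(-142407 + 5074\right) = 212926 \left(-137333\right) = -29241766358$)
$\left(-163051 + E\right) \left(q + o\right) = \left(-163051 + 460082\right) \left(140424 - 29241766358\right) = 297031 \left(-29241625934\right) = -8685669392801954$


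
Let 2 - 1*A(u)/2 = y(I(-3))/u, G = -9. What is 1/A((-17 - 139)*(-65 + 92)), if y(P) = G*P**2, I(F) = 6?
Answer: 13/50 ≈ 0.26000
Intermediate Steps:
y(P) = -9*P**2
A(u) = 4 + 648/u (A(u) = 4 - 2*(-9*6**2)/u = 4 - 2*(-9*36)/u = 4 - (-648)/u = 4 + 648/u)
1/A((-17 - 139)*(-65 + 92)) = 1/(4 + 648/(((-17 - 139)*(-65 + 92)))) = 1/(4 + 648/((-156*27))) = 1/(4 + 648/(-4212)) = 1/(4 + 648*(-1/4212)) = 1/(4 - 2/13) = 1/(50/13) = 13/50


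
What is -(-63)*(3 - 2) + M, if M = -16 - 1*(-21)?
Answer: 68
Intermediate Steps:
M = 5 (M = -16 + 21 = 5)
-(-63)*(3 - 2) + M = -(-63)*(3 - 2) + 5 = -(-63) + 5 = -21*(-3) + 5 = 63 + 5 = 68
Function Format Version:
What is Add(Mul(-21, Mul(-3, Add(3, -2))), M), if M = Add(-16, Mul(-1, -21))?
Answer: 68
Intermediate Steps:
M = 5 (M = Add(-16, 21) = 5)
Add(Mul(-21, Mul(-3, Add(3, -2))), M) = Add(Mul(-21, Mul(-3, Add(3, -2))), 5) = Add(Mul(-21, Mul(-3, 1)), 5) = Add(Mul(-21, -3), 5) = Add(63, 5) = 68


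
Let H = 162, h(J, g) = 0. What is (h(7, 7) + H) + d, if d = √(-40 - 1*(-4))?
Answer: 162 + 6*I ≈ 162.0 + 6.0*I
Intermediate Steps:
d = 6*I (d = √(-40 + 4) = √(-36) = 6*I ≈ 6.0*I)
(h(7, 7) + H) + d = (0 + 162) + 6*I = 162 + 6*I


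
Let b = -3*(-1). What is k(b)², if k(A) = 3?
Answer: 9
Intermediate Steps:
b = 3
k(b)² = 3² = 9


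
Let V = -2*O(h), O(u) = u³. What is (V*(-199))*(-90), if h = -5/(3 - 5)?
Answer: -1119375/2 ≈ -5.5969e+5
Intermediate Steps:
h = 5/2 (h = -5/(-2) = -5*(-½) = 5/2 ≈ 2.5000)
V = -125/4 (V = -2*(5/2)³ = -2*125/8 = -125/4 ≈ -31.250)
(V*(-199))*(-90) = -125/4*(-199)*(-90) = (24875/4)*(-90) = -1119375/2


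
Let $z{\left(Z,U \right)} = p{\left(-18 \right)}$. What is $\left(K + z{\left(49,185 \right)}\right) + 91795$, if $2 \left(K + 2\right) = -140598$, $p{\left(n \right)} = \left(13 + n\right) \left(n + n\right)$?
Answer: $21674$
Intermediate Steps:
$p{\left(n \right)} = 2 n \left(13 + n\right)$ ($p{\left(n \right)} = \left(13 + n\right) 2 n = 2 n \left(13 + n\right)$)
$K = -70301$ ($K = -2 + \frac{1}{2} \left(-140598\right) = -2 - 70299 = -70301$)
$z{\left(Z,U \right)} = 180$ ($z{\left(Z,U \right)} = 2 \left(-18\right) \left(13 - 18\right) = 2 \left(-18\right) \left(-5\right) = 180$)
$\left(K + z{\left(49,185 \right)}\right) + 91795 = \left(-70301 + 180\right) + 91795 = -70121 + 91795 = 21674$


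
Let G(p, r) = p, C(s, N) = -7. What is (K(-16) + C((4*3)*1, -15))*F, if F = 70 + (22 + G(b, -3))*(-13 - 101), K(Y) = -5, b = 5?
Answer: 36096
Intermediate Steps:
F = -3008 (F = 70 + (22 + 5)*(-13 - 101) = 70 + 27*(-114) = 70 - 3078 = -3008)
(K(-16) + C((4*3)*1, -15))*F = (-5 - 7)*(-3008) = -12*(-3008) = 36096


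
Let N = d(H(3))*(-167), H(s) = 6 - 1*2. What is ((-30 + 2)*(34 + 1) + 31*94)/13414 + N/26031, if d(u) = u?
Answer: 20691701/174589917 ≈ 0.11852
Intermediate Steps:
H(s) = 4 (H(s) = 6 - 2 = 4)
N = -668 (N = 4*(-167) = -668)
((-30 + 2)*(34 + 1) + 31*94)/13414 + N/26031 = ((-30 + 2)*(34 + 1) + 31*94)/13414 - 668/26031 = (-28*35 + 2914)*(1/13414) - 668*1/26031 = (-980 + 2914)*(1/13414) - 668/26031 = 1934*(1/13414) - 668/26031 = 967/6707 - 668/26031 = 20691701/174589917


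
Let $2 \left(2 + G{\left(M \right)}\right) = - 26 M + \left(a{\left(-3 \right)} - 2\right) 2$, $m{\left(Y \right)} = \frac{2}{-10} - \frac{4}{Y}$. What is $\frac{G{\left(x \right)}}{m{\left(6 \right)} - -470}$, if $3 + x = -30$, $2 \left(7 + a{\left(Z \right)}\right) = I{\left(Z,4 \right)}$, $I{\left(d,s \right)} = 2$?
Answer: $\frac{6285}{7037} \approx 0.89314$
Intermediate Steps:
$a{\left(Z \right)} = -6$ ($a{\left(Z \right)} = -7 + \frac{1}{2} \cdot 2 = -7 + 1 = -6$)
$x = -33$ ($x = -3 - 30 = -33$)
$m{\left(Y \right)} = - \frac{1}{5} - \frac{4}{Y}$ ($m{\left(Y \right)} = 2 \left(- \frac{1}{10}\right) - \frac{4}{Y} = - \frac{1}{5} - \frac{4}{Y}$)
$G{\left(M \right)} = -10 - 13 M$ ($G{\left(M \right)} = -2 + \frac{- 26 M + \left(-6 - 2\right) 2}{2} = -2 + \frac{- 26 M - 16}{2} = -2 + \frac{-16 - 26 M}{2} = -2 - \left(8 + 13 M\right) = -10 - 13 M$)
$\frac{G{\left(x \right)}}{m{\left(6 \right)} - -470} = \frac{-10 - -429}{\frac{-20 - 6}{5 \cdot 6} - -470} = \frac{-10 + 429}{\frac{1}{5} \cdot \frac{1}{6} \left(-20 - 6\right) + 470} = \frac{419}{\frac{1}{5} \cdot \frac{1}{6} \left(-26\right) + 470} = \frac{419}{- \frac{13}{15} + 470} = \frac{419}{\frac{7037}{15}} = 419 \cdot \frac{15}{7037} = \frac{6285}{7037}$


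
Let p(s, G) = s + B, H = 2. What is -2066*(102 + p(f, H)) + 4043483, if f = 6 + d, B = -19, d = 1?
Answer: 3857543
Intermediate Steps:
f = 7 (f = 6 + 1 = 7)
p(s, G) = -19 + s (p(s, G) = s - 19 = -19 + s)
-2066*(102 + p(f, H)) + 4043483 = -2066*(102 + (-19 + 7)) + 4043483 = -2066*(102 - 12) + 4043483 = -2066*90 + 4043483 = -185940 + 4043483 = 3857543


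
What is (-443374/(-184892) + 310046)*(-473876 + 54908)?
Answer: -6004384211781252/46223 ≈ -1.2990e+11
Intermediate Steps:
(-443374/(-184892) + 310046)*(-473876 + 54908) = (-443374*(-1/184892) + 310046)*(-418968) = (221687/92446 + 310046)*(-418968) = (28662734203/92446)*(-418968) = -6004384211781252/46223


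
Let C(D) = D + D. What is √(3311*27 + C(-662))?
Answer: √88073 ≈ 296.77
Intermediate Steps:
C(D) = 2*D
√(3311*27 + C(-662)) = √(3311*27 + 2*(-662)) = √(89397 - 1324) = √88073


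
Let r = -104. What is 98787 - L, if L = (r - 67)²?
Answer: 69546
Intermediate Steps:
L = 29241 (L = (-104 - 67)² = (-171)² = 29241)
98787 - L = 98787 - 1*29241 = 98787 - 29241 = 69546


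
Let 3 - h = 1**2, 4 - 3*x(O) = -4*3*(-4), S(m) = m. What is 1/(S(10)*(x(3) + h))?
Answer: -3/380 ≈ -0.0078947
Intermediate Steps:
x(O) = -44/3 (x(O) = 4/3 - (-4*3)*(-4)/3 = 4/3 - (-4)*(-4) = 4/3 - 1/3*48 = 4/3 - 16 = -44/3)
h = 2 (h = 3 - 1*1**2 = 3 - 1*1 = 3 - 1 = 2)
1/(S(10)*(x(3) + h)) = 1/(10*(-44/3 + 2)) = 1/(10*(-38/3)) = 1/(-380/3) = -3/380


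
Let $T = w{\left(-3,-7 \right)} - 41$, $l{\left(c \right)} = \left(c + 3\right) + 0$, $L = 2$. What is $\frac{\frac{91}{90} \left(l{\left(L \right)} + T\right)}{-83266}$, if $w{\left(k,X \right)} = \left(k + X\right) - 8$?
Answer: $\frac{273}{416330} \approx 0.00065573$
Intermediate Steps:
$w{\left(k,X \right)} = -8 + X + k$ ($w{\left(k,X \right)} = \left(X + k\right) - 8 = -8 + X + k$)
$l{\left(c \right)} = 3 + c$ ($l{\left(c \right)} = \left(3 + c\right) + 0 = 3 + c$)
$T = -59$ ($T = \left(-8 - 7 - 3\right) - 41 = -18 - 41 = -59$)
$\frac{\frac{91}{90} \left(l{\left(L \right)} + T\right)}{-83266} = \frac{\frac{91}{90} \left(\left(3 + 2\right) - 59\right)}{-83266} = 91 \cdot \frac{1}{90} \left(5 - 59\right) \left(- \frac{1}{83266}\right) = \frac{91}{90} \left(-54\right) \left(- \frac{1}{83266}\right) = \left(- \frac{273}{5}\right) \left(- \frac{1}{83266}\right) = \frac{273}{416330}$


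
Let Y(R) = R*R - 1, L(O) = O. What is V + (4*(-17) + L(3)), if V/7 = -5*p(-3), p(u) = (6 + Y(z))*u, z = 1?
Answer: 565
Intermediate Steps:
Y(R) = -1 + R² (Y(R) = R² - 1 = -1 + R²)
p(u) = 6*u (p(u) = (6 + (-1 + 1²))*u = (6 + (-1 + 1))*u = (6 + 0)*u = 6*u)
V = 630 (V = 7*(-30*(-3)) = 7*(-5*(-18)) = 7*90 = 630)
V + (4*(-17) + L(3)) = 630 + (4*(-17) + 3) = 630 + (-68 + 3) = 630 - 65 = 565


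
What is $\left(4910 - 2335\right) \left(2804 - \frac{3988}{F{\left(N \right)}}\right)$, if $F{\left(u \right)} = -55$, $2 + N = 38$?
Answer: $\frac{81477120}{11} \approx 7.407 \cdot 10^{6}$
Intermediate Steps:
$N = 36$ ($N = -2 + 38 = 36$)
$\left(4910 - 2335\right) \left(2804 - \frac{3988}{F{\left(N \right)}}\right) = \left(4910 - 2335\right) \left(2804 - \frac{3988}{-55}\right) = 2575 \left(2804 - - \frac{3988}{55}\right) = 2575 \left(2804 + \frac{3988}{55}\right) = 2575 \cdot \frac{158208}{55} = \frac{81477120}{11}$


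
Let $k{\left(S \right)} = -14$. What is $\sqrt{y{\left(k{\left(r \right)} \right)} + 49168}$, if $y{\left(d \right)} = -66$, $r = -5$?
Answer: $\sqrt{49102} \approx 221.59$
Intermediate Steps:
$\sqrt{y{\left(k{\left(r \right)} \right)} + 49168} = \sqrt{-66 + 49168} = \sqrt{49102}$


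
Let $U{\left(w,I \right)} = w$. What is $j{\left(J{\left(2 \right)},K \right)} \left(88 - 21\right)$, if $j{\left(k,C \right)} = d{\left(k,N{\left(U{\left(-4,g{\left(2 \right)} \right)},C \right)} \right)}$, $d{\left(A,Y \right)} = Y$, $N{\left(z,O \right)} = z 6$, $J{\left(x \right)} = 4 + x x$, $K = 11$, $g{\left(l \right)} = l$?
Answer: $-1608$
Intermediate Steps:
$J{\left(x \right)} = 4 + x^{2}$
$N{\left(z,O \right)} = 6 z$
$j{\left(k,C \right)} = -24$ ($j{\left(k,C \right)} = 6 \left(-4\right) = -24$)
$j{\left(J{\left(2 \right)},K \right)} \left(88 - 21\right) = - 24 \left(88 - 21\right) = \left(-24\right) 67 = -1608$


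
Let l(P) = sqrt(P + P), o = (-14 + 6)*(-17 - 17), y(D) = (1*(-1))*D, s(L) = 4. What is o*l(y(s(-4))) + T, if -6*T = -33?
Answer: 11/2 + 544*I*sqrt(2) ≈ 5.5 + 769.33*I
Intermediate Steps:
T = 11/2 (T = -1/6*(-33) = 11/2 ≈ 5.5000)
y(D) = -D
o = 272 (o = -8*(-34) = 272)
l(P) = sqrt(2)*sqrt(P) (l(P) = sqrt(2*P) = sqrt(2)*sqrt(P))
o*l(y(s(-4))) + T = 272*(sqrt(2)*sqrt(-1*4)) + 11/2 = 272*(sqrt(2)*sqrt(-4)) + 11/2 = 272*(sqrt(2)*(2*I)) + 11/2 = 272*(2*I*sqrt(2)) + 11/2 = 544*I*sqrt(2) + 11/2 = 11/2 + 544*I*sqrt(2)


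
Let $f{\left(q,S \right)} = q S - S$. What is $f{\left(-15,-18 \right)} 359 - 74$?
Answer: $103318$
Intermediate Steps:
$f{\left(q,S \right)} = - S + S q$ ($f{\left(q,S \right)} = S q - S = - S + S q$)
$f{\left(-15,-18 \right)} 359 - 74 = - 18 \left(-1 - 15\right) 359 - 74 = \left(-18\right) \left(-16\right) 359 - 74 = 288 \cdot 359 - 74 = 103392 - 74 = 103318$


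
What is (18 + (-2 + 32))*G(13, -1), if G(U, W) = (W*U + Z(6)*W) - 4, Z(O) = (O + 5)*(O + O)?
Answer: -7152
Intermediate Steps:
Z(O) = 2*O*(5 + O) (Z(O) = (5 + O)*(2*O) = 2*O*(5 + O))
G(U, W) = -4 + 132*W + U*W (G(U, W) = (W*U + (2*6*(5 + 6))*W) - 4 = (U*W + (2*6*11)*W) - 4 = (U*W + 132*W) - 4 = (132*W + U*W) - 4 = -4 + 132*W + U*W)
(18 + (-2 + 32))*G(13, -1) = (18 + (-2 + 32))*(-4 + 132*(-1) + 13*(-1)) = (18 + 30)*(-4 - 132 - 13) = 48*(-149) = -7152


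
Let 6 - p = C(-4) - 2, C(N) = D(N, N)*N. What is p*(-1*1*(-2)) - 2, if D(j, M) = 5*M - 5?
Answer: -186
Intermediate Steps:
D(j, M) = -5 + 5*M
C(N) = N*(-5 + 5*N) (C(N) = (-5 + 5*N)*N = N*(-5 + 5*N))
p = -92 (p = 6 - (5*(-4)*(-1 - 4) - 2) = 6 - (5*(-4)*(-5) - 2) = 6 - (100 - 2) = 6 - 1*98 = 6 - 98 = -92)
p*(-1*1*(-2)) - 2 = -92*(-1*1)*(-2) - 2 = -(-92)*(-2) - 2 = -92*2 - 2 = -184 - 2 = -186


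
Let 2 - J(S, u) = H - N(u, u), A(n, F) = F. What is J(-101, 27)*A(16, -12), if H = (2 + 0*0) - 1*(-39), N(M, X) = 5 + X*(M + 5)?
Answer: -9960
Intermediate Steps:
N(M, X) = 5 + X*(5 + M)
H = 41 (H = (2 + 0) + 39 = 2 + 39 = 41)
J(S, u) = -34 + u² + 5*u (J(S, u) = 2 - (41 - (5 + 5*u + u*u)) = 2 - (41 - (5 + 5*u + u²)) = 2 - (41 - (5 + u² + 5*u)) = 2 - (41 + (-5 - u² - 5*u)) = 2 - (36 - u² - 5*u) = 2 + (-36 + u² + 5*u) = -34 + u² + 5*u)
J(-101, 27)*A(16, -12) = (-34 + 27² + 5*27)*(-12) = (-34 + 729 + 135)*(-12) = 830*(-12) = -9960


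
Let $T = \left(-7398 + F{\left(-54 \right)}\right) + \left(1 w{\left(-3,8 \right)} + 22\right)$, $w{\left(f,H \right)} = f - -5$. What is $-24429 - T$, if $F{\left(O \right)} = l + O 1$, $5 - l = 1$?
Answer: $-17005$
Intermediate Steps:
$l = 4$ ($l = 5 - 1 = 4$)
$w{\left(f,H \right)} = 5 + f$ ($w{\left(f,H \right)} = f + 5 = 5 + f$)
$F{\left(O \right)} = 4 + O$ ($F{\left(O \right)} = 4 + O 1 = 4 + O$)
$T = -7424$ ($T = \left(-7398 + \left(4 - 54\right)\right) + \left(1 \left(5 - 3\right) + 22\right) = \left(-7398 - 50\right) + \left(1 \cdot 2 + 22\right) = -7448 + \left(2 + 22\right) = -7448 + 24 = -7424$)
$-24429 - T = -24429 - -7424 = -24429 + 7424 = -17005$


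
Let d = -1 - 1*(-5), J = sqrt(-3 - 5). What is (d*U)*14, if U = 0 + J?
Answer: 112*I*sqrt(2) ≈ 158.39*I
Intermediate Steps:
J = 2*I*sqrt(2) (J = sqrt(-8) = 2*I*sqrt(2) ≈ 2.8284*I)
U = 2*I*sqrt(2) (U = 0 + 2*I*sqrt(2) = 2*I*sqrt(2) ≈ 2.8284*I)
d = 4 (d = -1 + 5 = 4)
(d*U)*14 = (4*(2*I*sqrt(2)))*14 = (8*I*sqrt(2))*14 = 112*I*sqrt(2)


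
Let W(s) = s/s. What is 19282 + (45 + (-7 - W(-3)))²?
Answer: 20651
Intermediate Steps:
W(s) = 1
19282 + (45 + (-7 - W(-3)))² = 19282 + (45 + (-7 - 1*1))² = 19282 + (45 + (-7 - 1))² = 19282 + (45 - 8)² = 19282 + 37² = 19282 + 1369 = 20651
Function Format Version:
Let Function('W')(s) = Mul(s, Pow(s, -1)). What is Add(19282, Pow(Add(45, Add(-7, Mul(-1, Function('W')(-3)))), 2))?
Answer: 20651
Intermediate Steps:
Function('W')(s) = 1
Add(19282, Pow(Add(45, Add(-7, Mul(-1, Function('W')(-3)))), 2)) = Add(19282, Pow(Add(45, Add(-7, Mul(-1, 1))), 2)) = Add(19282, Pow(Add(45, Add(-7, -1)), 2)) = Add(19282, Pow(Add(45, -8), 2)) = Add(19282, Pow(37, 2)) = Add(19282, 1369) = 20651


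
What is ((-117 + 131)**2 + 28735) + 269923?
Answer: 298854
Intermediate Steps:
((-117 + 131)**2 + 28735) + 269923 = (14**2 + 28735) + 269923 = (196 + 28735) + 269923 = 28931 + 269923 = 298854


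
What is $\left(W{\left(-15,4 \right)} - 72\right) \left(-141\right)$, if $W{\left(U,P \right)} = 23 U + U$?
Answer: $60912$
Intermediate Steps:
$W{\left(U,P \right)} = 24 U$
$\left(W{\left(-15,4 \right)} - 72\right) \left(-141\right) = \left(24 \left(-15\right) - 72\right) \left(-141\right) = \left(-360 - 72\right) \left(-141\right) = \left(-432\right) \left(-141\right) = 60912$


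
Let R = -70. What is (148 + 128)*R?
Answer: -19320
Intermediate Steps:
(148 + 128)*R = (148 + 128)*(-70) = 276*(-70) = -19320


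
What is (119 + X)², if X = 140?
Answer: 67081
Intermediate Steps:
(119 + X)² = (119 + 140)² = 259² = 67081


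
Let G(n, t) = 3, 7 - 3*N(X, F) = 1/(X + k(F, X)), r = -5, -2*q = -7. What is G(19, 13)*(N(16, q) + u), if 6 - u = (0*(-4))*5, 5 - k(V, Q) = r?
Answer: 649/26 ≈ 24.962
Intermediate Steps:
q = 7/2 (q = -½*(-7) = 7/2 ≈ 3.5000)
k(V, Q) = 10 (k(V, Q) = 5 - 1*(-5) = 5 + 5 = 10)
N(X, F) = 7/3 - 1/(3*(10 + X)) (N(X, F) = 7/3 - 1/(3*(X + 10)) = 7/3 - 1/(3*(10 + X)))
u = 6 (u = 6 - 0*(-4)*5 = 6 - 0*5 = 6 - 1*0 = 6 + 0 = 6)
G(19, 13)*(N(16, q) + u) = 3*((69 + 7*16)/(3*(10 + 16)) + 6) = 3*((⅓)*(69 + 112)/26 + 6) = 3*((⅓)*(1/26)*181 + 6) = 3*(181/78 + 6) = 3*(649/78) = 649/26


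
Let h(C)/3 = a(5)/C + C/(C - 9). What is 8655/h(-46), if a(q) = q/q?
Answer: 7299050/2061 ≈ 3541.5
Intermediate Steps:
a(q) = 1
h(C) = 3/C + 3*C/(-9 + C) (h(C) = 3*(1/C + C/(C - 9)) = 3*(1/C + C/(-9 + C)) = 3/C + 3*C/(-9 + C))
8655/h(-46) = 8655/((3*(-9 - 46 + (-46)²)/(-46*(-9 - 46)))) = 8655/((3*(-1/46)*(-9 - 46 + 2116)/(-55))) = 8655/((3*(-1/46)*(-1/55)*2061)) = 8655/(6183/2530) = 8655*(2530/6183) = 7299050/2061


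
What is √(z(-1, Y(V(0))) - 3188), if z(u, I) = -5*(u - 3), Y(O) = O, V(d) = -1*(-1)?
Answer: 12*I*√22 ≈ 56.285*I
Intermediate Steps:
V(d) = 1
z(u, I) = 15 - 5*u (z(u, I) = -5*(-3 + u) = 15 - 5*u)
√(z(-1, Y(V(0))) - 3188) = √((15 - 5*(-1)) - 3188) = √((15 + 5) - 3188) = √(20 - 3188) = √(-3168) = 12*I*√22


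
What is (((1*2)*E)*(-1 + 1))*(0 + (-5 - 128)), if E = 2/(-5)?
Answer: 0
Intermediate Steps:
E = -⅖ (E = 2*(-⅕) = -⅖ ≈ -0.40000)
(((1*2)*E)*(-1 + 1))*(0 + (-5 - 128)) = (((1*2)*(-⅖))*(-1 + 1))*(0 + (-5 - 128)) = ((2*(-⅖))*0)*(0 - 133) = -⅘*0*(-133) = 0*(-133) = 0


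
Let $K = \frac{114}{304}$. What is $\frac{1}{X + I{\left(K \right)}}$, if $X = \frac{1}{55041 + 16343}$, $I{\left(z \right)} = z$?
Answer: $\frac{35692}{13385} \approx 2.6666$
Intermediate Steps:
$K = \frac{3}{8}$ ($K = 114 \cdot \frac{1}{304} = \frac{3}{8} \approx 0.375$)
$X = \frac{1}{71384} \approx 1.4009 \cdot 10^{-5}$
$\frac{1}{X + I{\left(K \right)}} = \frac{1}{\frac{1}{71384} + \frac{3}{8}} = \frac{1}{\frac{13385}{35692}} = \frac{35692}{13385}$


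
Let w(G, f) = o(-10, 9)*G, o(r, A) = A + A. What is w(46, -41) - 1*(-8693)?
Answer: 9521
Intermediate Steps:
o(r, A) = 2*A
w(G, f) = 18*G (w(G, f) = (2*9)*G = 18*G)
w(46, -41) - 1*(-8693) = 18*46 - 1*(-8693) = 828 + 8693 = 9521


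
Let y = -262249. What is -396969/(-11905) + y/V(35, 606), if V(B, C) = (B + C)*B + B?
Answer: 1159563817/53501070 ≈ 21.674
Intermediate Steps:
V(B, C) = B + B*(B + C) (V(B, C) = B*(B + C) + B = B + B*(B + C))
-396969/(-11905) + y/V(35, 606) = -396969/(-11905) - 262249*1/(35*(1 + 35 + 606)) = -396969*(-1/11905) - 262249/(35*642) = 396969/11905 - 262249/22470 = 1159563817/53501070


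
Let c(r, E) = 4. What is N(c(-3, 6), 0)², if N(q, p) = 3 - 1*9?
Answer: 36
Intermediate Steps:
N(q, p) = -6 (N(q, p) = 3 - 9 = -6)
N(c(-3, 6), 0)² = (-6)² = 36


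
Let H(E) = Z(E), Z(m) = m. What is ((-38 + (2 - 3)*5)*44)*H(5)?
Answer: -9460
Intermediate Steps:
H(E) = E
((-38 + (2 - 3)*5)*44)*H(5) = ((-38 + (2 - 3)*5)*44)*5 = ((-38 - 1*5)*44)*5 = ((-38 - 5)*44)*5 = -43*44*5 = -1892*5 = -9460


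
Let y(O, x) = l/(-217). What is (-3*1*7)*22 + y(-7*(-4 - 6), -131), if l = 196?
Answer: -14350/31 ≈ -462.90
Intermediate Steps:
y(O, x) = -28/31 (y(O, x) = 196/(-217) = 196*(-1/217) = -28/31)
(-3*1*7)*22 + y(-7*(-4 - 6), -131) = (-3*1*7)*22 - 28/31 = -3*7*22 - 28/31 = -21*22 - 28/31 = -462 - 28/31 = -14350/31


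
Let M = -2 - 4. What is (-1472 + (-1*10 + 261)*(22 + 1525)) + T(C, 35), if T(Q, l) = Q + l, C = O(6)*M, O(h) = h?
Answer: 386824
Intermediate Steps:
M = -6
C = -36 (C = 6*(-6) = -36)
(-1472 + (-1*10 + 261)*(22 + 1525)) + T(C, 35) = (-1472 + (-1*10 + 261)*(22 + 1525)) + (-36 + 35) = (-1472 + (-10 + 261)*1547) - 1 = (-1472 + 251*1547) - 1 = (-1472 + 388297) - 1 = 386825 - 1 = 386824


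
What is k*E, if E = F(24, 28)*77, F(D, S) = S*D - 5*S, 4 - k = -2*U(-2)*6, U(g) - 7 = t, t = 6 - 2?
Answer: 5571104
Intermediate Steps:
t = 4
U(g) = 11 (U(g) = 7 + 4 = 11)
k = 136 (k = 4 - (-2*11)*6 = 4 - (-22)*6 = 4 - 1*(-132) = 4 + 132 = 136)
F(D, S) = -5*S + D*S (F(D, S) = D*S - 5*S = -5*S + D*S)
E = 40964 (E = (28*(-5 + 24))*77 = (28*19)*77 = 532*77 = 40964)
k*E = 136*40964 = 5571104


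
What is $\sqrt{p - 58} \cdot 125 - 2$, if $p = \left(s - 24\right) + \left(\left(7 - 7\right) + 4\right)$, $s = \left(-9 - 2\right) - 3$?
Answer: $-2 + 250 i \sqrt{23} \approx -2.0 + 1199.0 i$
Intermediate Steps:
$s = -14$ ($s = -11 - 3 = -14$)
$p = -34$ ($p = \left(-14 - 24\right) + \left(\left(7 - 7\right) + 4\right) = -38 + \left(0 + 4\right) = -38 + 4 = -34$)
$\sqrt{p - 58} \cdot 125 - 2 = \sqrt{-34 - 58} \cdot 125 - 2 = \sqrt{-92} \cdot 125 - 2 = 2 i \sqrt{23} \cdot 125 - 2 = 250 i \sqrt{23} - 2 = -2 + 250 i \sqrt{23}$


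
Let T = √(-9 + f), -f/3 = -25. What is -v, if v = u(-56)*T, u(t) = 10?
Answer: -10*√66 ≈ -81.240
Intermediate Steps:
f = 75 (f = -3*(-25) = 75)
T = √66 (T = √(-9 + 75) = √66 ≈ 8.1240)
v = 10*√66 ≈ 81.240
-v = -10*√66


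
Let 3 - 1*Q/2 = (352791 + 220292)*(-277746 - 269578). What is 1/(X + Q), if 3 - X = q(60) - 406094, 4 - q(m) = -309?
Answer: 1/627324565574 ≈ 1.5941e-12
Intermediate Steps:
Q = 627324159790 (Q = 6 - 2*(352791 + 220292)*(-277746 - 269578) = 6 - 1146166*(-547324) = 6 - 2*(-313662079892) = 6 + 627324159784 = 627324159790)
q(m) = 313 (q(m) = 4 - 1*(-309) = 4 + 309 = 313)
X = 405784 (X = 3 - (313 - 406094) = 3 - 1*(-405781) = 3 + 405781 = 405784)
1/(X + Q) = 1/(405784 + 627324159790) = 1/627324565574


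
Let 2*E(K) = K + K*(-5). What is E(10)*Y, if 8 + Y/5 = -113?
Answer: 12100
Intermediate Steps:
Y = -605 (Y = -40 + 5*(-113) = -40 - 565 = -605)
E(K) = -2*K (E(K) = (K + K*(-5))/2 = (K - 5*K)/2 = (-4*K)/2 = -2*K)
E(10)*Y = -2*10*(-605) = -20*(-605) = 12100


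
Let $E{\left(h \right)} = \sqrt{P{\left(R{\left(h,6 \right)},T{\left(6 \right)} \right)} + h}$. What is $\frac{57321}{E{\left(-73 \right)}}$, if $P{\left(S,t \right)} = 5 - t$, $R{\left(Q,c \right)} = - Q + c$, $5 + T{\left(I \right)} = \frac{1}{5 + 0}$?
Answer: $- \frac{57321 i \sqrt{395}}{158} \approx - 7210.3 i$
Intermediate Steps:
$T{\left(I \right)} = - \frac{24}{5}$ ($T{\left(I \right)} = -5 + \frac{1}{5 + 0} = -5 + \frac{1}{5} = - \frac{24}{5}$)
$R{\left(Q,c \right)} = c - Q$
$E{\left(h \right)} = \sqrt{\frac{49}{5} + h}$ ($E{\left(h \right)} = \sqrt{\left(5 - - \frac{24}{5}\right) + h} = \sqrt{\left(5 + \frac{24}{5}\right) + h} = \sqrt{\frac{49}{5} + h}$)
$\frac{57321}{E{\left(-73 \right)}} = \frac{57321}{\frac{1}{5} \sqrt{245 + 25 \left(-73\right)}} = \frac{57321}{\frac{1}{5} \sqrt{245 - 1825}} = \frac{57321}{\frac{1}{5} \sqrt{-1580}} = \frac{57321}{\frac{1}{5} \cdot 2 i \sqrt{395}} = \frac{57321}{\frac{2}{5} i \sqrt{395}} = 57321 \left(- \frac{i \sqrt{395}}{158}\right) = - \frac{57321 i \sqrt{395}}{158}$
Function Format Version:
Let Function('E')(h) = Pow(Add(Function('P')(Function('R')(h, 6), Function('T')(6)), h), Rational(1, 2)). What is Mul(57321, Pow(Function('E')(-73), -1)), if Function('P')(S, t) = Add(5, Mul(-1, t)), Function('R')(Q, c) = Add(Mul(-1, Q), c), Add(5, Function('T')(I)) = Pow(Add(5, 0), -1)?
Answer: Mul(Rational(-57321, 158), I, Pow(395, Rational(1, 2))) ≈ Mul(-7210.3, I)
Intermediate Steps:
Function('T')(I) = Rational(-24, 5) (Function('T')(I) = Add(-5, Pow(Add(5, 0), -1)) = Add(-5, Pow(5, -1)) = Add(-5, Rational(1, 5)) = Rational(-24, 5))
Function('R')(Q, c) = Add(c, Mul(-1, Q))
Function('E')(h) = Pow(Add(Rational(49, 5), h), Rational(1, 2)) (Function('E')(h) = Pow(Add(Add(5, Mul(-1, Rational(-24, 5))), h), Rational(1, 2)) = Pow(Add(Add(5, Rational(24, 5)), h), Rational(1, 2)) = Pow(Add(Rational(49, 5), h), Rational(1, 2)))
Mul(57321, Pow(Function('E')(-73), -1)) = Mul(57321, Pow(Mul(Rational(1, 5), Pow(Add(245, Mul(25, -73)), Rational(1, 2))), -1)) = Mul(57321, Pow(Mul(Rational(1, 5), Pow(Add(245, -1825), Rational(1, 2))), -1)) = Mul(57321, Pow(Mul(Rational(1, 5), Pow(-1580, Rational(1, 2))), -1)) = Mul(57321, Pow(Mul(Rational(1, 5), Mul(2, I, Pow(395, Rational(1, 2)))), -1)) = Mul(57321, Pow(Mul(Rational(2, 5), I, Pow(395, Rational(1, 2))), -1)) = Mul(57321, Mul(Rational(-1, 158), I, Pow(395, Rational(1, 2)))) = Mul(Rational(-57321, 158), I, Pow(395, Rational(1, 2)))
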